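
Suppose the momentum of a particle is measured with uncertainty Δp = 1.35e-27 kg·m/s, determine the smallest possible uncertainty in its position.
39.058 nm

Using the Heisenberg uncertainty principle:
ΔxΔp ≥ ℏ/2

The minimum uncertainty in position is:
Δx_min = ℏ/(2Δp)
Δx_min = (1.055e-34 J·s) / (2 × 1.350e-27 kg·m/s)
Δx_min = 3.906e-08 m = 39.058 nm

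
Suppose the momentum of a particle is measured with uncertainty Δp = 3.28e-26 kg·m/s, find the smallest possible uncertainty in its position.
1.608 nm

Using the Heisenberg uncertainty principle:
ΔxΔp ≥ ℏ/2

The minimum uncertainty in position is:
Δx_min = ℏ/(2Δp)
Δx_min = (1.055e-34 J·s) / (2 × 3.280e-26 kg·m/s)
Δx_min = 1.608e-09 m = 1.608 nm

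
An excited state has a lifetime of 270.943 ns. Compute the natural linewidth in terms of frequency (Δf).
293.706 kHz

Using the energy-time uncertainty principle and E = hf:
ΔEΔt ≥ ℏ/2
hΔf·Δt ≥ ℏ/2

The minimum frequency uncertainty is:
Δf = ℏ/(2hτ) = 1/(4πτ)
Δf = 1/(4π × 2.709e-07 s)
Δf = 2.937e+05 Hz = 293.706 kHz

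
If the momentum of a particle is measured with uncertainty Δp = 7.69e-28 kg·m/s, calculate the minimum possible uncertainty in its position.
68.568 nm

Using the Heisenberg uncertainty principle:
ΔxΔp ≥ ℏ/2

The minimum uncertainty in position is:
Δx_min = ℏ/(2Δp)
Δx_min = (1.055e-34 J·s) / (2 × 7.690e-28 kg·m/s)
Δx_min = 6.857e-08 m = 68.568 nm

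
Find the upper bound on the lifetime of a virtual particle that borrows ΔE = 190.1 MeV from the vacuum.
1.731 ys

Using the energy-time uncertainty principle:
ΔEΔt ≥ ℏ/2

For a virtual particle borrowing energy ΔE, the maximum lifetime is:
Δt_max = ℏ/(2ΔE)

Converting energy:
ΔE = 190.1 MeV = 3.046e-11 J

Δt_max = (1.055e-34 J·s) / (2 × 3.046e-11 J)
Δt_max = 1.731e-24 s = 1.731 ys

Virtual particles with higher borrowed energy exist for shorter times.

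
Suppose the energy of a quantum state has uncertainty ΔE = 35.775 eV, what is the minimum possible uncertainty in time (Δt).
9.199 as

Using the energy-time uncertainty principle:
ΔEΔt ≥ ℏ/2

The minimum uncertainty in time is:
Δt_min = ℏ/(2ΔE)
Δt_min = (1.055e-34 J·s) / (2 × 5.732e-18 J)
Δt_min = 9.199e-18 s = 9.199 as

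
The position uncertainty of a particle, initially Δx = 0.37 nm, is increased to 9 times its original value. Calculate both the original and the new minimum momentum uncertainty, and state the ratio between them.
Original Δp_min = 1.425 × 10^-25 kg·m/s; new Δp'_min = 1.583 × 10^-26 kg·m/s; ratio Δp'_min/Δp_min = 1/9.

From the uncertainty principle ΔxΔp ≥ ℏ/2, the minimum momentum uncertainty is Δp_min = ℏ/(2Δx).

Original (Δx = 0.37 nm = 3.700e-10 m):
Δp_min = (1.055e-34 J·s)/(2 × 3.700e-10 m) = 1.425e-25 kg·m/s

When Δx → 9Δx:
Δp'_min = ℏ/(2 × 9Δx) = (1/9) × ℏ/(2Δx) = (1/9) × Δp_min
Δp'_min = 1/9 × 1.425e-25 kg·m/s = 1.583e-26 kg·m/s

Since Δp_min ∝ 1/Δx, when Δx is increased to 9 times its original value, Δp_min decreases to 1/9 of its original value.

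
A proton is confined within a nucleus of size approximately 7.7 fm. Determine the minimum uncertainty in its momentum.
6.848 × 10^-21 kg·m/s

Using the Heisenberg uncertainty principle:
ΔxΔp ≥ ℏ/2

With Δx ≈ L = 7.700e-15 m (the confinement size):
Δp_min = ℏ/(2Δx)
Δp_min = (1.055e-34 J·s) / (2 × 7.700e-15 m)
Δp_min = 6.848e-21 kg·m/s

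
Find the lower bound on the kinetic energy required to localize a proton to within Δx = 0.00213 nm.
1.143 eV

Localizing a particle requires giving it sufficient momentum uncertainty:

1. From uncertainty principle: Δp ≥ ℏ/(2Δx)
   Δp_min = (1.055e-34 J·s) / (2 × 2.130e-12 m)
   Δp_min = 2.476e-23 kg·m/s

2. This momentum uncertainty corresponds to kinetic energy:
   KE ≈ (Δp)²/(2m) = (2.476e-23)²/(2 × 1.673e-27 kg)
   KE = 1.832e-19 J = 1.143 eV

Tighter localization requires more energy.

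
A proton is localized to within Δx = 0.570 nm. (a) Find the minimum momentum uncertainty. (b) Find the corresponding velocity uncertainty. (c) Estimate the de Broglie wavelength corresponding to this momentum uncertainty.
(a) Δp_min = 9.251 × 10^-26 kg·m/s
(b) Δv_min = 55.306 m/s
(c) λ_dB = 7.163 nm

Step-by-step:

(a) From the uncertainty principle:
Δp_min = ℏ/(2Δx) = (1.055e-34 J·s)/(2 × 5.700e-10 m) = 9.251e-26 kg·m/s

(b) The velocity uncertainty:
Δv = Δp/m = (9.251e-26 kg·m/s)/(1.673e-27 kg) = 5.531e+01 m/s = 55.306 m/s

(c) The de Broglie wavelength for this momentum:
λ = h/p = (6.626e-34 J·s)/(9.251e-26 kg·m/s) = 7.163e-09 m = 7.163 nm

Note: The de Broglie wavelength is comparable to the localization size, as expected from wave-particle duality.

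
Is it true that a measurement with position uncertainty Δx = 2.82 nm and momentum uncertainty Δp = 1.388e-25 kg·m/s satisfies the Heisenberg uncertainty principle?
Yes, it satisfies the uncertainty principle.

Calculate the product ΔxΔp:
ΔxΔp = (2.820e-09 m) × (1.388e-25 kg·m/s)
ΔxΔp = 3.914e-34 J·s

Compare to the minimum allowed value ℏ/2:
ℏ/2 = 5.273e-35 J·s

Since ΔxΔp = 3.914e-34 J·s ≥ 5.273e-35 J·s = ℏ/2,
the measurement satisfies the uncertainty principle.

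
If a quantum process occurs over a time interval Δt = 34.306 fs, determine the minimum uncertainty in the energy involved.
9.593 meV

Using the energy-time uncertainty principle:
ΔEΔt ≥ ℏ/2

The minimum uncertainty in energy is:
ΔE_min = ℏ/(2Δt)
ΔE_min = (1.055e-34 J·s) / (2 × 3.431e-14 s)
ΔE_min = 1.537e-21 J = 9.593 meV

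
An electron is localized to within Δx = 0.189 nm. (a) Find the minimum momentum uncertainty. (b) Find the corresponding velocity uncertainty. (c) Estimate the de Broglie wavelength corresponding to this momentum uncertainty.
(a) Δp_min = 2.790 × 10^-25 kg·m/s
(b) Δv_min = 306.264 km/s
(c) λ_dB = 2.375 nm

Step-by-step:

(a) From the uncertainty principle:
Δp_min = ℏ/(2Δx) = (1.055e-34 J·s)/(2 × 1.890e-10 m) = 2.790e-25 kg·m/s

(b) The velocity uncertainty:
Δv = Δp/m = (2.790e-25 kg·m/s)/(9.109e-31 kg) = 3.063e+05 m/s = 306.264 km/s

(c) The de Broglie wavelength for this momentum:
λ = h/p = (6.626e-34 J·s)/(2.790e-25 kg·m/s) = 2.375e-09 m = 2.375 nm

Note: The de Broglie wavelength is comparable to the localization size, as expected from wave-particle duality.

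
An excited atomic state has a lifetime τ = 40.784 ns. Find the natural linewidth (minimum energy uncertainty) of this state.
8.069 neV

Using the energy-time uncertainty principle:
ΔEΔt ≥ ℏ/2

The lifetime τ represents the time uncertainty Δt.
The natural linewidth (minimum energy uncertainty) is:

ΔE = ℏ/(2τ)
ΔE = (1.055e-34 J·s) / (2 × 4.078e-08 s)
ΔE = 1.293e-27 J = 8.069 neV

This natural linewidth limits the precision of spectroscopic measurements.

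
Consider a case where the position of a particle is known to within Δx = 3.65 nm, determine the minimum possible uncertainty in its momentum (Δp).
1.445 × 10^-26 kg·m/s

Using the Heisenberg uncertainty principle:
ΔxΔp ≥ ℏ/2

The minimum uncertainty in momentum is:
Δp_min = ℏ/(2Δx)
Δp_min = (1.055e-34 J·s) / (2 × 3.650e-09 m)
Δp_min = 1.445e-26 kg·m/s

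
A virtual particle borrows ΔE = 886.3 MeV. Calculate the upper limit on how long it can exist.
3.713 × 10^-25 s

Using the energy-time uncertainty principle:
ΔEΔt ≥ ℏ/2

For a virtual particle borrowing energy ΔE, the maximum lifetime is:
Δt_max = ℏ/(2ΔE)

Converting energy:
ΔE = 886.3 MeV = 1.420e-10 J

Δt_max = (1.055e-34 J·s) / (2 × 1.420e-10 J)
Δt_max = 3.713e-25 s = 3.713 × 10^-25 s

Virtual particles with higher borrowed energy exist for shorter times.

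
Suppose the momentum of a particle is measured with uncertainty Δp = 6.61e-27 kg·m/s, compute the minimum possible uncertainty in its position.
7.977 nm

Using the Heisenberg uncertainty principle:
ΔxΔp ≥ ℏ/2

The minimum uncertainty in position is:
Δx_min = ℏ/(2Δp)
Δx_min = (1.055e-34 J·s) / (2 × 6.610e-27 kg·m/s)
Δx_min = 7.977e-09 m = 7.977 nm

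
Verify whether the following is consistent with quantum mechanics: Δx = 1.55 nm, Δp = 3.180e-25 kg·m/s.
Yes, it satisfies the uncertainty principle.

Calculate the product ΔxΔp:
ΔxΔp = (1.550e-09 m) × (3.180e-25 kg·m/s)
ΔxΔp = 4.929e-34 J·s

Compare to the minimum allowed value ℏ/2:
ℏ/2 = 5.273e-35 J·s

Since ΔxΔp = 4.929e-34 J·s ≥ 5.273e-35 J·s = ℏ/2,
the measurement satisfies the uncertainty principle.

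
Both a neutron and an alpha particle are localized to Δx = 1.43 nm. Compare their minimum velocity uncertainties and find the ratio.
The neutron has the larger minimum velocity uncertainty, by a ratio of 4.0.

For both particles, Δp_min = ℏ/(2Δx) = 3.687e-26 kg·m/s (same for both).

The velocity uncertainty is Δv = Δp/m:
- neutron: Δv = 3.687e-26 / 1.675e-27 = 2.201e+01 m/s = 22.015 m/s
- alpha particle: Δv = 3.687e-26 / 6.645e-27 = 5.549e+00 m/s = 5.549 m/s

Ratio: 2.201e+01 / 5.549e+00 = 4.0

The lighter particle has larger velocity uncertainty because Δv ∝ 1/m.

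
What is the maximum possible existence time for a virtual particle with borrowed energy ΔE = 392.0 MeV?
8.396 × 10^-25 s

Using the energy-time uncertainty principle:
ΔEΔt ≥ ℏ/2

For a virtual particle borrowing energy ΔE, the maximum lifetime is:
Δt_max = ℏ/(2ΔE)

Converting energy:
ΔE = 392.0 MeV = 6.281e-11 J

Δt_max = (1.055e-34 J·s) / (2 × 6.281e-11 J)
Δt_max = 8.396e-25 s = 8.396 × 10^-25 s

Virtual particles with higher borrowed energy exist for shorter times.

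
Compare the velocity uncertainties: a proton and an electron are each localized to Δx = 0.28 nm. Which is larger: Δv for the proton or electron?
The electron has the larger minimum velocity uncertainty, by a ratio of 1836.2.

For both particles, Δp_min = ℏ/(2Δx) = 1.883e-25 kg·m/s (same for both).

The velocity uncertainty is Δv = Δp/m:
- proton: Δv = 1.883e-25 / 1.673e-27 = 1.126e+02 m/s = 112.588 m/s
- electron: Δv = 1.883e-25 / 9.109e-31 = 2.067e+05 m/s = 206.728 km/s

Ratio: 2.067e+05 / 1.126e+02 = 1836.2

The lighter particle has larger velocity uncertainty because Δv ∝ 1/m.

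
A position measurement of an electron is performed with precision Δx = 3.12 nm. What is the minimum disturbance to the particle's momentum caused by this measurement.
1.690 × 10^-26 kg·m/s

The uncertainty principle implies that measuring position disturbs momentum:
ΔxΔp ≥ ℏ/2

When we measure position with precision Δx, we necessarily introduce a momentum uncertainty:
Δp ≥ ℏ/(2Δx)
Δp_min = (1.055e-34 J·s) / (2 × 3.120e-09 m)
Δp_min = 1.690e-26 kg·m/s

The more precisely we measure position, the greater the momentum disturbance.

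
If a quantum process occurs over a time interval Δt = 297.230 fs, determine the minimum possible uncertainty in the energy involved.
1.107 meV

Using the energy-time uncertainty principle:
ΔEΔt ≥ ℏ/2

The minimum uncertainty in energy is:
ΔE_min = ℏ/(2Δt)
ΔE_min = (1.055e-34 J·s) / (2 × 2.972e-13 s)
ΔE_min = 1.774e-22 J = 1.107 meV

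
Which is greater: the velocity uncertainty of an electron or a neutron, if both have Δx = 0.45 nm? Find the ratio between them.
The electron has the larger minimum velocity uncertainty, by a ratio of 1838.7.

For both particles, Δp_min = ℏ/(2Δx) = 1.172e-25 kg·m/s (same for both).

The velocity uncertainty is Δv = Δp/m:
- electron: Δv = 1.172e-25 / 9.109e-31 = 1.286e+05 m/s = 128.631 km/s
- neutron: Δv = 1.172e-25 / 1.675e-27 = 6.996e+01 m/s = 69.958 m/s

Ratio: 1.286e+05 / 6.996e+01 = 1838.7

The lighter particle has larger velocity uncertainty because Δv ∝ 1/m.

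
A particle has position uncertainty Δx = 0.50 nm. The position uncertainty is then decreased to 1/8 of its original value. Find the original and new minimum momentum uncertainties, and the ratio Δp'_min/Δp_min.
Original Δp_min = 1.055 × 10^-25 kg·m/s; new Δp'_min = 8.437 × 10^-25 kg·m/s; ratio Δp'_min/Δp_min = 8.

From the uncertainty principle ΔxΔp ≥ ℏ/2, the minimum momentum uncertainty is Δp_min = ℏ/(2Δx).

Original (Δx = 0.50 nm = 5.000e-10 m):
Δp_min = (1.055e-34 J·s)/(2 × 5.000e-10 m) = 1.055e-25 kg·m/s

When Δx → (1/8)Δx:
Δp'_min = ℏ/(2 × (1/8)Δx) = 8 × ℏ/(2Δx) = 8 × Δp_min
Δp'_min = 8 × 1.055e-25 kg·m/s = 8.437e-25 kg·m/s

Since Δp_min ∝ 1/Δx, when Δx is decreased to 1/8 of its original value, Δp_min increases to 8 times its original value.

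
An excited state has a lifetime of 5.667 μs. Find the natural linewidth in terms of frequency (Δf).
14.042 kHz

Using the energy-time uncertainty principle and E = hf:
ΔEΔt ≥ ℏ/2
hΔf·Δt ≥ ℏ/2

The minimum frequency uncertainty is:
Δf = ℏ/(2hτ) = 1/(4πτ)
Δf = 1/(4π × 5.667e-06 s)
Δf = 1.404e+04 Hz = 14.042 kHz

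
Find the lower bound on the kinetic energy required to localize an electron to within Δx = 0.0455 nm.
4.601 eV

Localizing a particle requires giving it sufficient momentum uncertainty:

1. From uncertainty principle: Δp ≥ ℏ/(2Δx)
   Δp_min = (1.055e-34 J·s) / (2 × 4.550e-11 m)
   Δp_min = 1.159e-24 kg·m/s

2. This momentum uncertainty corresponds to kinetic energy:
   KE ≈ (Δp)²/(2m) = (1.159e-24)²/(2 × 9.109e-31 kg)
   KE = 7.371e-19 J = 4.601 eV

Tighter localization requires more energy.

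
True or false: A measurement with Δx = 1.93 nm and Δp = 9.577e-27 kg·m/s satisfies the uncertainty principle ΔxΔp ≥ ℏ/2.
No, it violates the uncertainty principle (impossible measurement).

Calculate the product ΔxΔp:
ΔxΔp = (1.930e-09 m) × (9.577e-27 kg·m/s)
ΔxΔp = 1.848e-35 J·s

Compare to the minimum allowed value ℏ/2:
ℏ/2 = 5.273e-35 J·s

Since ΔxΔp = 1.848e-35 J·s < 5.273e-35 J·s = ℏ/2,
the measurement violates the uncertainty principle.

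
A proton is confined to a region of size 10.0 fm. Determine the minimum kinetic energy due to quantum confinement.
51.875 keV

Using the uncertainty principle:

1. Position uncertainty: Δx ≈ 1.000e-14 m
2. Minimum momentum uncertainty: Δp = ℏ/(2Δx) = 5.273e-21 kg·m/s
3. Minimum kinetic energy:
   KE = (Δp)²/(2m) = (5.273e-21)²/(2 × 1.673e-27 kg)
   KE = 8.311e-15 J = 51.875 keV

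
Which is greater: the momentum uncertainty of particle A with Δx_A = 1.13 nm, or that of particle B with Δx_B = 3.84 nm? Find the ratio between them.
Particle A has the larger minimum momentum uncertainty, by a factor of 3.40.

For each particle, the minimum momentum uncertainty is Δp_min = ℏ/(2Δx):

Particle A: Δp_A = ℏ/(2×1.130e-09 m) = 4.666e-26 kg·m/s
Particle B: Δp_B = ℏ/(2×3.840e-09 m) = 1.373e-26 kg·m/s

Ratio: Δp_A/Δp_B = 3.40

Since Δp_min ∝ 1/Δx, the particle with smaller position uncertainty (A) has larger momentum uncertainty.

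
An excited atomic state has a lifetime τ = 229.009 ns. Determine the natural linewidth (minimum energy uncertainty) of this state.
1.437 neV

Using the energy-time uncertainty principle:
ΔEΔt ≥ ℏ/2

The lifetime τ represents the time uncertainty Δt.
The natural linewidth (minimum energy uncertainty) is:

ΔE = ℏ/(2τ)
ΔE = (1.055e-34 J·s) / (2 × 2.290e-07 s)
ΔE = 2.302e-28 J = 1.437 neV

This natural linewidth limits the precision of spectroscopic measurements.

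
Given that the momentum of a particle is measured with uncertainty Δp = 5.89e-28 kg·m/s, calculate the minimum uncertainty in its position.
89.522 nm

Using the Heisenberg uncertainty principle:
ΔxΔp ≥ ℏ/2

The minimum uncertainty in position is:
Δx_min = ℏ/(2Δp)
Δx_min = (1.055e-34 J·s) / (2 × 5.890e-28 kg·m/s)
Δx_min = 8.952e-08 m = 89.522 nm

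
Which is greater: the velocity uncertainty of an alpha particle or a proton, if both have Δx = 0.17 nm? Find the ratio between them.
The proton has the larger minimum velocity uncertainty, by a ratio of 4.0.

For both particles, Δp_min = ℏ/(2Δx) = 3.102e-25 kg·m/s (same for both).

The velocity uncertainty is Δv = Δp/m:
- alpha particle: Δv = 3.102e-25 / 6.645e-27 = 4.668e+01 m/s = 46.679 m/s
- proton: Δv = 3.102e-25 / 1.673e-27 = 1.854e+02 m/s = 185.438 m/s

Ratio: 1.854e+02 / 4.668e+01 = 4.0

The lighter particle has larger velocity uncertainty because Δv ∝ 1/m.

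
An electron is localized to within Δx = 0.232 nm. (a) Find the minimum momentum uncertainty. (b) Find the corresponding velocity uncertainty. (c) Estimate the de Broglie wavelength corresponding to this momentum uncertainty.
(a) Δp_min = 2.273 × 10^-25 kg·m/s
(b) Δv_min = 249.499 km/s
(c) λ_dB = 2.915 nm

Step-by-step:

(a) From the uncertainty principle:
Δp_min = ℏ/(2Δx) = (1.055e-34 J·s)/(2 × 2.320e-10 m) = 2.273e-25 kg·m/s

(b) The velocity uncertainty:
Δv = Δp/m = (2.273e-25 kg·m/s)/(9.109e-31 kg) = 2.495e+05 m/s = 249.499 km/s

(c) The de Broglie wavelength for this momentum:
λ = h/p = (6.626e-34 J·s)/(2.273e-25 kg·m/s) = 2.915e-09 m = 2.915 nm

Note: The de Broglie wavelength is comparable to the localization size, as expected from wave-particle duality.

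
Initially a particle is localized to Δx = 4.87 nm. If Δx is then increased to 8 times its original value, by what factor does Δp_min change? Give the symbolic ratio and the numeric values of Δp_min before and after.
Original Δp_min = 1.083 × 10^-26 kg·m/s; new Δp'_min = 1.353 × 10^-27 kg·m/s; ratio Δp'_min/Δp_min = 1/8.

From the uncertainty principle ΔxΔp ≥ ℏ/2, the minimum momentum uncertainty is Δp_min = ℏ/(2Δx).

Original (Δx = 4.87 nm = 4.870e-09 m):
Δp_min = (1.055e-34 J·s)/(2 × 4.870e-09 m) = 1.083e-26 kg·m/s

When Δx → 8Δx:
Δp'_min = ℏ/(2 × 8Δx) = (1/8) × ℏ/(2Δx) = (1/8) × Δp_min
Δp'_min = 1/8 × 1.083e-26 kg·m/s = 1.353e-27 kg·m/s

Since Δp_min ∝ 1/Δx, when Δx is increased to 8 times its original value, Δp_min decreases to 1/8 of its original value.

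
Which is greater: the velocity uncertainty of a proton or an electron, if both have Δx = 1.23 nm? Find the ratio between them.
The electron has the larger minimum velocity uncertainty, by a ratio of 1836.2.

For both particles, Δp_min = ℏ/(2Δx) = 4.287e-26 kg·m/s (same for both).

The velocity uncertainty is Δv = Δp/m:
- proton: Δv = 4.287e-26 / 1.673e-27 = 2.563e+01 m/s = 25.630 m/s
- electron: Δv = 4.287e-26 / 9.109e-31 = 4.706e+04 m/s = 47.060 km/s

Ratio: 4.706e+04 / 2.563e+01 = 1836.2

The lighter particle has larger velocity uncertainty because Δv ∝ 1/m.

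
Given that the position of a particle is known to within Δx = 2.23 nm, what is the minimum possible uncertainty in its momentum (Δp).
2.365 × 10^-26 kg·m/s

Using the Heisenberg uncertainty principle:
ΔxΔp ≥ ℏ/2

The minimum uncertainty in momentum is:
Δp_min = ℏ/(2Δx)
Δp_min = (1.055e-34 J·s) / (2 × 2.230e-09 m)
Δp_min = 2.365e-26 kg·m/s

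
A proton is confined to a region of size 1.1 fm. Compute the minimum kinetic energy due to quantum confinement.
4.287 MeV

Using the uncertainty principle:

1. Position uncertainty: Δx ≈ 1.100e-15 m
2. Minimum momentum uncertainty: Δp = ℏ/(2Δx) = 4.794e-20 kg·m/s
3. Minimum kinetic energy:
   KE = (Δp)²/(2m) = (4.794e-20)²/(2 × 1.673e-27 kg)
   KE = 6.869e-13 J = 4.287 MeV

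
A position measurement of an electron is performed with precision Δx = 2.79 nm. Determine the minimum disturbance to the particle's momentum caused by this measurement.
1.890 × 10^-26 kg·m/s

The uncertainty principle implies that measuring position disturbs momentum:
ΔxΔp ≥ ℏ/2

When we measure position with precision Δx, we necessarily introduce a momentum uncertainty:
Δp ≥ ℏ/(2Δx)
Δp_min = (1.055e-34 J·s) / (2 × 2.790e-09 m)
Δp_min = 1.890e-26 kg·m/s

The more precisely we measure position, the greater the momentum disturbance.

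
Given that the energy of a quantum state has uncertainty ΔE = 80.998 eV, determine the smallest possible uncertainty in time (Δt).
4.063 as

Using the energy-time uncertainty principle:
ΔEΔt ≥ ℏ/2

The minimum uncertainty in time is:
Δt_min = ℏ/(2ΔE)
Δt_min = (1.055e-34 J·s) / (2 × 1.298e-17 J)
Δt_min = 4.063e-18 s = 4.063 as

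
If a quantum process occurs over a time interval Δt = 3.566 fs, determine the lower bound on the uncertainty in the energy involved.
92.290 meV

Using the energy-time uncertainty principle:
ΔEΔt ≥ ℏ/2

The minimum uncertainty in energy is:
ΔE_min = ℏ/(2Δt)
ΔE_min = (1.055e-34 J·s) / (2 × 3.566e-15 s)
ΔE_min = 1.479e-20 J = 92.290 meV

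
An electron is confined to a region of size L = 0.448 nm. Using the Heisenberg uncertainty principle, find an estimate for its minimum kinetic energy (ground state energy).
47.458 meV

Using the uncertainty principle to estimate ground state energy:

1. The position uncertainty is approximately the confinement size:
   Δx ≈ L = 4.480e-10 m

2. From ΔxΔp ≥ ℏ/2, the minimum momentum uncertainty is:
   Δp ≈ ℏ/(2L) = 1.177e-25 kg·m/s

3. The kinetic energy is approximately:
   KE ≈ (Δp)²/(2m) = (1.177e-25)²/(2 × 9.109e-31 kg)
   KE ≈ 7.604e-21 J = 47.458 meV

This is an order-of-magnitude estimate of the ground state energy.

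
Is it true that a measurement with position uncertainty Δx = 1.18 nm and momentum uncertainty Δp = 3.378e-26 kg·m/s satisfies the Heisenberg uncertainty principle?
No, it violates the uncertainty principle (impossible measurement).

Calculate the product ΔxΔp:
ΔxΔp = (1.180e-09 m) × (3.378e-26 kg·m/s)
ΔxΔp = 3.986e-35 J·s

Compare to the minimum allowed value ℏ/2:
ℏ/2 = 5.273e-35 J·s

Since ΔxΔp = 3.986e-35 J·s < 5.273e-35 J·s = ℏ/2,
the measurement violates the uncertainty principle.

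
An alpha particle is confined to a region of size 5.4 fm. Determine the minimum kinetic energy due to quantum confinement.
44.781 keV

Using the uncertainty principle:

1. Position uncertainty: Δx ≈ 5.400e-15 m
2. Minimum momentum uncertainty: Δp = ℏ/(2Δx) = 9.765e-21 kg·m/s
3. Minimum kinetic energy:
   KE = (Δp)²/(2m) = (9.765e-21)²/(2 × 6.645e-27 kg)
   KE = 7.175e-15 J = 44.781 keV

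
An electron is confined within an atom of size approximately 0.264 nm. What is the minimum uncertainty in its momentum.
1.997 × 10^-25 kg·m/s

Using the Heisenberg uncertainty principle:
ΔxΔp ≥ ℏ/2

With Δx ≈ L = 2.640e-10 m (the confinement size):
Δp_min = ℏ/(2Δx)
Δp_min = (1.055e-34 J·s) / (2 × 2.640e-10 m)
Δp_min = 1.997e-25 kg·m/s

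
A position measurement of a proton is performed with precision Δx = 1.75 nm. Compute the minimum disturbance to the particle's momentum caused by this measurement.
3.013 × 10^-26 kg·m/s

The uncertainty principle implies that measuring position disturbs momentum:
ΔxΔp ≥ ℏ/2

When we measure position with precision Δx, we necessarily introduce a momentum uncertainty:
Δp ≥ ℏ/(2Δx)
Δp_min = (1.055e-34 J·s) / (2 × 1.750e-09 m)
Δp_min = 3.013e-26 kg·m/s

The more precisely we measure position, the greater the momentum disturbance.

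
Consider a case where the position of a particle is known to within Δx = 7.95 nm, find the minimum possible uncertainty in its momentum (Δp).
6.633 × 10^-27 kg·m/s

Using the Heisenberg uncertainty principle:
ΔxΔp ≥ ℏ/2

The minimum uncertainty in momentum is:
Δp_min = ℏ/(2Δx)
Δp_min = (1.055e-34 J·s) / (2 × 7.950e-09 m)
Δp_min = 6.633e-27 kg·m/s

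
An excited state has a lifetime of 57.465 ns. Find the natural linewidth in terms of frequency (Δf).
1.385 MHz

Using the energy-time uncertainty principle and E = hf:
ΔEΔt ≥ ℏ/2
hΔf·Δt ≥ ℏ/2

The minimum frequency uncertainty is:
Δf = ℏ/(2hτ) = 1/(4πτ)
Δf = 1/(4π × 5.747e-08 s)
Δf = 1.385e+06 Hz = 1.385 MHz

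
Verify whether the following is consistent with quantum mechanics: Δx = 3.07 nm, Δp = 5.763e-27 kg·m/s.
No, it violates the uncertainty principle (impossible measurement).

Calculate the product ΔxΔp:
ΔxΔp = (3.070e-09 m) × (5.763e-27 kg·m/s)
ΔxΔp = 1.769e-35 J·s

Compare to the minimum allowed value ℏ/2:
ℏ/2 = 5.273e-35 J·s

Since ΔxΔp = 1.769e-35 J·s < 5.273e-35 J·s = ℏ/2,
the measurement violates the uncertainty principle.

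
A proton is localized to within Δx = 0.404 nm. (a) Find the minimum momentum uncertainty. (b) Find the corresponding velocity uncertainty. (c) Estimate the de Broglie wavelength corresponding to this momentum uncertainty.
(a) Δp_min = 1.305 × 10^-25 kg·m/s
(b) Δv_min = 78.031 m/s
(c) λ_dB = 5.077 nm

Step-by-step:

(a) From the uncertainty principle:
Δp_min = ℏ/(2Δx) = (1.055e-34 J·s)/(2 × 4.040e-10 m) = 1.305e-25 kg·m/s

(b) The velocity uncertainty:
Δv = Δp/m = (1.305e-25 kg·m/s)/(1.673e-27 kg) = 7.803e+01 m/s = 78.031 m/s

(c) The de Broglie wavelength for this momentum:
λ = h/p = (6.626e-34 J·s)/(1.305e-25 kg·m/s) = 5.077e-09 m = 5.077 nm

Note: The de Broglie wavelength is comparable to the localization size, as expected from wave-particle duality.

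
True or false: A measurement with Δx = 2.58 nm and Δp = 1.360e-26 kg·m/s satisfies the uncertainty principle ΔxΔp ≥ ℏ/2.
No, it violates the uncertainty principle (impossible measurement).

Calculate the product ΔxΔp:
ΔxΔp = (2.580e-09 m) × (1.360e-26 kg·m/s)
ΔxΔp = 3.509e-35 J·s

Compare to the minimum allowed value ℏ/2:
ℏ/2 = 5.273e-35 J·s

Since ΔxΔp = 3.509e-35 J·s < 5.273e-35 J·s = ℏ/2,
the measurement violates the uncertainty principle.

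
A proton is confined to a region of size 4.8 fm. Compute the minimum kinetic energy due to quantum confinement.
225.150 keV

Using the uncertainty principle:

1. Position uncertainty: Δx ≈ 4.800e-15 m
2. Minimum momentum uncertainty: Δp = ℏ/(2Δx) = 1.099e-20 kg·m/s
3. Minimum kinetic energy:
   KE = (Δp)²/(2m) = (1.099e-20)²/(2 × 1.673e-27 kg)
   KE = 3.607e-14 J = 225.150 keV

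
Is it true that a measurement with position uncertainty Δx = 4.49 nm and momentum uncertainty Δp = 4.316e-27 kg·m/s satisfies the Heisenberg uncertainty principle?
No, it violates the uncertainty principle (impossible measurement).

Calculate the product ΔxΔp:
ΔxΔp = (4.490e-09 m) × (4.316e-27 kg·m/s)
ΔxΔp = 1.938e-35 J·s

Compare to the minimum allowed value ℏ/2:
ℏ/2 = 5.273e-35 J·s

Since ΔxΔp = 1.938e-35 J·s < 5.273e-35 J·s = ℏ/2,
the measurement violates the uncertainty principle.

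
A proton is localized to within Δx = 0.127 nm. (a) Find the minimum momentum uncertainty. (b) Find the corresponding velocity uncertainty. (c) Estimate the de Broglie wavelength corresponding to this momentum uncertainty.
(a) Δp_min = 4.152 × 10^-25 kg·m/s
(b) Δv_min = 248.225 m/s
(c) λ_dB = 1.596 nm

Step-by-step:

(a) From the uncertainty principle:
Δp_min = ℏ/(2Δx) = (1.055e-34 J·s)/(2 × 1.270e-10 m) = 4.152e-25 kg·m/s

(b) The velocity uncertainty:
Δv = Δp/m = (4.152e-25 kg·m/s)/(1.673e-27 kg) = 2.482e+02 m/s = 248.225 m/s

(c) The de Broglie wavelength for this momentum:
λ = h/p = (6.626e-34 J·s)/(4.152e-25 kg·m/s) = 1.596e-09 m = 1.596 nm

Note: The de Broglie wavelength is comparable to the localization size, as expected from wave-particle duality.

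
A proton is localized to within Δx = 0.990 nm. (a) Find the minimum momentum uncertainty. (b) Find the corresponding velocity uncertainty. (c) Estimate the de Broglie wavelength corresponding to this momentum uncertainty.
(a) Δp_min = 5.326 × 10^-26 kg·m/s
(b) Δv_min = 31.843 m/s
(c) λ_dB = 12.441 nm

Step-by-step:

(a) From the uncertainty principle:
Δp_min = ℏ/(2Δx) = (1.055e-34 J·s)/(2 × 9.900e-10 m) = 5.326e-26 kg·m/s

(b) The velocity uncertainty:
Δv = Δp/m = (5.326e-26 kg·m/s)/(1.673e-27 kg) = 3.184e+01 m/s = 31.843 m/s

(c) The de Broglie wavelength for this momentum:
λ = h/p = (6.626e-34 J·s)/(5.326e-26 kg·m/s) = 1.244e-08 m = 12.441 nm

Note: The de Broglie wavelength is comparable to the localization size, as expected from wave-particle duality.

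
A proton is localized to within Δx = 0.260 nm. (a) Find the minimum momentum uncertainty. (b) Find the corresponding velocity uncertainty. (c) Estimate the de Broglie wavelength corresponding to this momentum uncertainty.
(a) Δp_min = 2.028 × 10^-25 kg·m/s
(b) Δv_min = 121.248 m/s
(c) λ_dB = 3.267 nm

Step-by-step:

(a) From the uncertainty principle:
Δp_min = ℏ/(2Δx) = (1.055e-34 J·s)/(2 × 2.600e-10 m) = 2.028e-25 kg·m/s

(b) The velocity uncertainty:
Δv = Δp/m = (2.028e-25 kg·m/s)/(1.673e-27 kg) = 1.212e+02 m/s = 121.248 m/s

(c) The de Broglie wavelength for this momentum:
λ = h/p = (6.626e-34 J·s)/(2.028e-25 kg·m/s) = 3.267e-09 m = 3.267 nm

Note: The de Broglie wavelength is comparable to the localization size, as expected from wave-particle duality.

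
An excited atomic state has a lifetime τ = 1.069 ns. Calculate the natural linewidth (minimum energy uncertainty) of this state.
307.863 neV

Using the energy-time uncertainty principle:
ΔEΔt ≥ ℏ/2

The lifetime τ represents the time uncertainty Δt.
The natural linewidth (minimum energy uncertainty) is:

ΔE = ℏ/(2τ)
ΔE = (1.055e-34 J·s) / (2 × 1.069e-09 s)
ΔE = 4.933e-26 J = 307.863 neV

This natural linewidth limits the precision of spectroscopic measurements.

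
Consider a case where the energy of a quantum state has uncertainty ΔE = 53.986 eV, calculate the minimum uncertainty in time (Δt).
6.096 as

Using the energy-time uncertainty principle:
ΔEΔt ≥ ℏ/2

The minimum uncertainty in time is:
Δt_min = ℏ/(2ΔE)
Δt_min = (1.055e-34 J·s) / (2 × 8.650e-18 J)
Δt_min = 6.096e-18 s = 6.096 as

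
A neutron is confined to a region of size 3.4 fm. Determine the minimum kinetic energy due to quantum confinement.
448.124 keV

Using the uncertainty principle:

1. Position uncertainty: Δx ≈ 3.400e-15 m
2. Minimum momentum uncertainty: Δp = ℏ/(2Δx) = 1.551e-20 kg·m/s
3. Minimum kinetic energy:
   KE = (Δp)²/(2m) = (1.551e-20)²/(2 × 1.675e-27 kg)
   KE = 7.180e-14 J = 448.124 keV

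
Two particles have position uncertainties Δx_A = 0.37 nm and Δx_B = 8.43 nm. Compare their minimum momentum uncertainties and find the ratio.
Particle A has the larger minimum momentum uncertainty, by a factor of 22.78.

For each particle, the minimum momentum uncertainty is Δp_min = ℏ/(2Δx):

Particle A: Δp_A = ℏ/(2×3.700e-10 m) = 1.425e-25 kg·m/s
Particle B: Δp_B = ℏ/(2×8.430e-09 m) = 6.255e-27 kg·m/s

Ratio: Δp_A/Δp_B = 22.78

Since Δp_min ∝ 1/Δx, the particle with smaller position uncertainty (A) has larger momentum uncertainty.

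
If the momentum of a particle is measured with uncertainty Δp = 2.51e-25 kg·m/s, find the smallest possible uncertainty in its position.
210.074 pm

Using the Heisenberg uncertainty principle:
ΔxΔp ≥ ℏ/2

The minimum uncertainty in position is:
Δx_min = ℏ/(2Δp)
Δx_min = (1.055e-34 J·s) / (2 × 2.510e-25 kg·m/s)
Δx_min = 2.101e-10 m = 210.074 pm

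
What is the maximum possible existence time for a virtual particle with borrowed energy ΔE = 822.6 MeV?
4.001 × 10^-25 s

Using the energy-time uncertainty principle:
ΔEΔt ≥ ℏ/2

For a virtual particle borrowing energy ΔE, the maximum lifetime is:
Δt_max = ℏ/(2ΔE)

Converting energy:
ΔE = 822.6 MeV = 1.318e-10 J

Δt_max = (1.055e-34 J·s) / (2 × 1.318e-10 J)
Δt_max = 4.001e-25 s = 4.001 × 10^-25 s

Virtual particles with higher borrowed energy exist for shorter times.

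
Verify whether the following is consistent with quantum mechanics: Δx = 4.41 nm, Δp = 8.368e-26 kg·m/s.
Yes, it satisfies the uncertainty principle.

Calculate the product ΔxΔp:
ΔxΔp = (4.410e-09 m) × (8.368e-26 kg·m/s)
ΔxΔp = 3.690e-34 J·s

Compare to the minimum allowed value ℏ/2:
ℏ/2 = 5.273e-35 J·s

Since ΔxΔp = 3.690e-34 J·s ≥ 5.273e-35 J·s = ℏ/2,
the measurement satisfies the uncertainty principle.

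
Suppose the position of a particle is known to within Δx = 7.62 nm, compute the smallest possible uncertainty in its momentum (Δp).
6.920 × 10^-27 kg·m/s

Using the Heisenberg uncertainty principle:
ΔxΔp ≥ ℏ/2

The minimum uncertainty in momentum is:
Δp_min = ℏ/(2Δx)
Δp_min = (1.055e-34 J·s) / (2 × 7.620e-09 m)
Δp_min = 6.920e-27 kg·m/s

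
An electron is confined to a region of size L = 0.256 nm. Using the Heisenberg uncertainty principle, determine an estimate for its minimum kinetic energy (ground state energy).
145.339 meV

Using the uncertainty principle to estimate ground state energy:

1. The position uncertainty is approximately the confinement size:
   Δx ≈ L = 2.560e-10 m

2. From ΔxΔp ≥ ℏ/2, the minimum momentum uncertainty is:
   Δp ≈ ℏ/(2L) = 2.060e-25 kg·m/s

3. The kinetic energy is approximately:
   KE ≈ (Δp)²/(2m) = (2.060e-25)²/(2 × 9.109e-31 kg)
   KE ≈ 2.329e-20 J = 145.339 meV

This is an order-of-magnitude estimate of the ground state energy.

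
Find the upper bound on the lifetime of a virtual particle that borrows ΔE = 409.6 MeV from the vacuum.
8.035 × 10^-25 s

Using the energy-time uncertainty principle:
ΔEΔt ≥ ℏ/2

For a virtual particle borrowing energy ΔE, the maximum lifetime is:
Δt_max = ℏ/(2ΔE)

Converting energy:
ΔE = 409.6 MeV = 6.563e-11 J

Δt_max = (1.055e-34 J·s) / (2 × 6.563e-11 J)
Δt_max = 8.035e-25 s = 8.035 × 10^-25 s

Virtual particles with higher borrowed energy exist for shorter times.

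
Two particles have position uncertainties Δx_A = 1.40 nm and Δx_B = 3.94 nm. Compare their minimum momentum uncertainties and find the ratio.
Particle A has the larger minimum momentum uncertainty, by a factor of 2.81.

For each particle, the minimum momentum uncertainty is Δp_min = ℏ/(2Δx):

Particle A: Δp_A = ℏ/(2×1.400e-09 m) = 3.766e-26 kg·m/s
Particle B: Δp_B = ℏ/(2×3.940e-09 m) = 1.338e-26 kg·m/s

Ratio: Δp_A/Δp_B = 2.81

Since Δp_min ∝ 1/Δx, the particle with smaller position uncertainty (A) has larger momentum uncertainty.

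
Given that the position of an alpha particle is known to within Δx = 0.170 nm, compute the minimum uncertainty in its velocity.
46.679 m/s

Using the Heisenberg uncertainty principle and Δp = mΔv:
ΔxΔp ≥ ℏ/2
Δx(mΔv) ≥ ℏ/2

The minimum uncertainty in velocity is:
Δv_min = ℏ/(2mΔx)
Δv_min = (1.055e-34 J·s) / (2 × 6.645e-27 kg × 1.700e-10 m)
Δv_min = 4.668e+01 m/s = 46.679 m/s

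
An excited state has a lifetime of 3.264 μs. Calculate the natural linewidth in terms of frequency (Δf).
24.380 kHz

Using the energy-time uncertainty principle and E = hf:
ΔEΔt ≥ ℏ/2
hΔf·Δt ≥ ℏ/2

The minimum frequency uncertainty is:
Δf = ℏ/(2hτ) = 1/(4πτ)
Δf = 1/(4π × 3.264e-06 s)
Δf = 2.438e+04 Hz = 24.380 kHz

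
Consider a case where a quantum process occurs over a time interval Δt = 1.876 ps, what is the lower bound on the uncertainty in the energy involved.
175.430 μeV

Using the energy-time uncertainty principle:
ΔEΔt ≥ ℏ/2

The minimum uncertainty in energy is:
ΔE_min = ℏ/(2Δt)
ΔE_min = (1.055e-34 J·s) / (2 × 1.876e-12 s)
ΔE_min = 2.811e-23 J = 175.430 μeV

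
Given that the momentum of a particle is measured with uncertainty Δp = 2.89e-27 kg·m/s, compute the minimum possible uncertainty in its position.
18.245 nm

Using the Heisenberg uncertainty principle:
ΔxΔp ≥ ℏ/2

The minimum uncertainty in position is:
Δx_min = ℏ/(2Δp)
Δx_min = (1.055e-34 J·s) / (2 × 2.890e-27 kg·m/s)
Δx_min = 1.825e-08 m = 18.245 nm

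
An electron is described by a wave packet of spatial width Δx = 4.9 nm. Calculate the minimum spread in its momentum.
1.076 × 10^-26 kg·m/s

For a wave packet, the spatial width Δx and momentum spread Δp are related by the uncertainty principle:
ΔxΔp ≥ ℏ/2

The minimum momentum spread is:
Δp_min = ℏ/(2Δx)
Δp_min = (1.055e-34 J·s) / (2 × 4.900e-09 m)
Δp_min = 1.076e-26 kg·m/s

A wave packet cannot have both a well-defined position and well-defined momentum.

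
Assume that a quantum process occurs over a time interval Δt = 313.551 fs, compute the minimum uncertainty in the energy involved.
1.050 meV

Using the energy-time uncertainty principle:
ΔEΔt ≥ ℏ/2

The minimum uncertainty in energy is:
ΔE_min = ℏ/(2Δt)
ΔE_min = (1.055e-34 J·s) / (2 × 3.136e-13 s)
ΔE_min = 1.682e-22 J = 1.050 meV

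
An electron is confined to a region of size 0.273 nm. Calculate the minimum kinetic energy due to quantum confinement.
127.802 meV

Using the uncertainty principle:

1. Position uncertainty: Δx ≈ 2.730e-10 m
2. Minimum momentum uncertainty: Δp = ℏ/(2Δx) = 1.931e-25 kg·m/s
3. Minimum kinetic energy:
   KE = (Δp)²/(2m) = (1.931e-25)²/(2 × 9.109e-31 kg)
   KE = 2.048e-20 J = 127.802 meV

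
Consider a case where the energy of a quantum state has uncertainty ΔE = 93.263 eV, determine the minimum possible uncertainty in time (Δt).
3.529 as

Using the energy-time uncertainty principle:
ΔEΔt ≥ ℏ/2

The minimum uncertainty in time is:
Δt_min = ℏ/(2ΔE)
Δt_min = (1.055e-34 J·s) / (2 × 1.494e-17 J)
Δt_min = 3.529e-18 s = 3.529 as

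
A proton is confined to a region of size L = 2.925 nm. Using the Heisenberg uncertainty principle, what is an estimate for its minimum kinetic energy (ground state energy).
606.321 neV

Using the uncertainty principle to estimate ground state energy:

1. The position uncertainty is approximately the confinement size:
   Δx ≈ L = 2.925e-09 m

2. From ΔxΔp ≥ ℏ/2, the minimum momentum uncertainty is:
   Δp ≈ ℏ/(2L) = 1.803e-26 kg·m/s

3. The kinetic energy is approximately:
   KE ≈ (Δp)²/(2m) = (1.803e-26)²/(2 × 1.673e-27 kg)
   KE ≈ 9.714e-26 J = 606.321 neV

This is an order-of-magnitude estimate of the ground state energy.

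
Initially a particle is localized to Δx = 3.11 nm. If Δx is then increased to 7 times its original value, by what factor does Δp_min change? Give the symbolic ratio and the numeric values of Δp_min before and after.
Original Δp_min = 1.695 × 10^-26 kg·m/s; new Δp'_min = 2.422 × 10^-27 kg·m/s; ratio Δp'_min/Δp_min = 1/7.

From the uncertainty principle ΔxΔp ≥ ℏ/2, the minimum momentum uncertainty is Δp_min = ℏ/(2Δx).

Original (Δx = 3.11 nm = 3.110e-09 m):
Δp_min = (1.055e-34 J·s)/(2 × 3.110e-09 m) = 1.695e-26 kg·m/s

When Δx → 7Δx:
Δp'_min = ℏ/(2 × 7Δx) = (1/7) × ℏ/(2Δx) = (1/7) × Δp_min
Δp'_min = 1/7 × 1.695e-26 kg·m/s = 2.422e-27 kg·m/s

Since Δp_min ∝ 1/Δx, when Δx is increased to 7 times its original value, Δp_min decreases to 1/7 of its original value.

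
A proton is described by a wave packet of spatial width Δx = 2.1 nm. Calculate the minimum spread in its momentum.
2.511 × 10^-26 kg·m/s

For a wave packet, the spatial width Δx and momentum spread Δp are related by the uncertainty principle:
ΔxΔp ≥ ℏ/2

The minimum momentum spread is:
Δp_min = ℏ/(2Δx)
Δp_min = (1.055e-34 J·s) / (2 × 2.100e-09 m)
Δp_min = 2.511e-26 kg·m/s

A wave packet cannot have both a well-defined position and well-defined momentum.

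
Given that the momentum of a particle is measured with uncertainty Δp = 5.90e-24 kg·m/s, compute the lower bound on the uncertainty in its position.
8.937 pm

Using the Heisenberg uncertainty principle:
ΔxΔp ≥ ℏ/2

The minimum uncertainty in position is:
Δx_min = ℏ/(2Δp)
Δx_min = (1.055e-34 J·s) / (2 × 5.900e-24 kg·m/s)
Δx_min = 8.937e-12 m = 8.937 pm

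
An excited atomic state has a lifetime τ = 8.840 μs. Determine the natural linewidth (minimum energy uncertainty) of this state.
37.229 peV

Using the energy-time uncertainty principle:
ΔEΔt ≥ ℏ/2

The lifetime τ represents the time uncertainty Δt.
The natural linewidth (minimum energy uncertainty) is:

ΔE = ℏ/(2τ)
ΔE = (1.055e-34 J·s) / (2 × 8.840e-06 s)
ΔE = 5.965e-30 J = 37.229 peV

This natural linewidth limits the precision of spectroscopic measurements.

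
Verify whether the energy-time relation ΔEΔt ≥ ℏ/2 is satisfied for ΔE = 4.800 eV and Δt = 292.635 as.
Yes, it satisfies the uncertainty relation.

Calculate the product ΔEΔt:
ΔE = 4.800 eV = 7.690e-19 J
ΔEΔt = (7.690e-19 J) × (2.926e-16 s)
ΔEΔt = 2.250e-34 J·s

Compare to the minimum allowed value ℏ/2:
ℏ/2 = 5.273e-35 J·s

Since ΔEΔt = 2.250e-34 J·s ≥ 5.273e-35 J·s = ℏ/2,
this satisfies the uncertainty relation.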